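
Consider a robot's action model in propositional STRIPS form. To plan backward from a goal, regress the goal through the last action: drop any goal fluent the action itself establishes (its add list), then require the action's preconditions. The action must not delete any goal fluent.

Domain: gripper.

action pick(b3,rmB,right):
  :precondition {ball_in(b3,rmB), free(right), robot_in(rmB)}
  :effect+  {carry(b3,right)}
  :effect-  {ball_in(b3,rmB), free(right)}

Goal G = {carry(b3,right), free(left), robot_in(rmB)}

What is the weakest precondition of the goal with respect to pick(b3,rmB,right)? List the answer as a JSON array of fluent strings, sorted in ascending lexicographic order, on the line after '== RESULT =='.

Compute (G \ add) ∪ pre:
  G ∩ del = {}  (empty — regression defined)
  G \ add = {carry(b3,right), free(left), robot_in(rmB)} \ {carry(b3,right)} = {free(left), robot_in(rmB)}
  ∪ pre   = {free(left), robot_in(rmB)} ∪ {ball_in(b3,rmB), free(right), robot_in(rmB)}
          = {ball_in(b3,rmB), free(left), free(right), robot_in(rmB)}

== RESULT ==
["ball_in(b3,rmB)", "free(left)", "free(right)", "robot_in(rmB)"]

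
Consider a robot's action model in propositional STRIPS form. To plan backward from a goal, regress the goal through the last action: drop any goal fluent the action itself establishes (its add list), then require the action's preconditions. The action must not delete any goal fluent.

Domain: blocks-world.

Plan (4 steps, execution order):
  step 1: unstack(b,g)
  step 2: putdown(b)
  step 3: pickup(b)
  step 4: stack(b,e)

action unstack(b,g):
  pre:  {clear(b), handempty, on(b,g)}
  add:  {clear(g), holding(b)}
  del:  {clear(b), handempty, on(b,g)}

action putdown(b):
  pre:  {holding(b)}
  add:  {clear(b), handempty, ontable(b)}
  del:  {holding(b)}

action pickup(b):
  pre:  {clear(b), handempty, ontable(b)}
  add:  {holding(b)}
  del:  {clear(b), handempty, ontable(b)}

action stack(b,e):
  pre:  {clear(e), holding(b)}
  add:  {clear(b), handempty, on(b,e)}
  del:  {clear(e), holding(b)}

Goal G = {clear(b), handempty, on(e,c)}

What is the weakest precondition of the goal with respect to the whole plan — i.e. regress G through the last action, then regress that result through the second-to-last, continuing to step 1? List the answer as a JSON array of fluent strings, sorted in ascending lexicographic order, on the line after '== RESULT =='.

Regress step by step:
  through step 4 (stack(b,e)): drop {clear(b), handempty}, keep {on(e,c)}, require {clear(e), holding(b)}
    → {clear(e), holding(b), on(e,c)}
  through step 3 (pickup(b)): drop {holding(b)}, keep {clear(e), on(e,c)}, require {clear(b), handempty, ontable(b)}
    → {clear(b), clear(e), handempty, on(e,c), ontable(b)}
  through step 2 (putdown(b)): drop {clear(b), handempty, ontable(b)}, keep {clear(e), on(e,c)}, require {holding(b)}
    → {clear(e), holding(b), on(e,c)}
  through step 1 (unstack(b,g)): drop {holding(b)}, keep {clear(e), on(e,c)}, require {clear(b), handempty, on(b,g)}
    → {clear(b), clear(e), handempty, on(b,g), on(e,c)}

== RESULT ==
["clear(b)", "clear(e)", "handempty", "on(b,g)", "on(e,c)"]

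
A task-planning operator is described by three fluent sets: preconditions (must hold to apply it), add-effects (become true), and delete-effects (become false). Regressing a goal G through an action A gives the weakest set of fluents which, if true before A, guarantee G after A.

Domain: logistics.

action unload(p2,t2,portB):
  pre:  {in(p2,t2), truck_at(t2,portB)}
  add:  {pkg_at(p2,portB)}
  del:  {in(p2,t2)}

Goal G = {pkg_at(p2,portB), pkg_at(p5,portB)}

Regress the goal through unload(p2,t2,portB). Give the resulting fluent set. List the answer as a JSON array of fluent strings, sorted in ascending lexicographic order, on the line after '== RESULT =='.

Compute (G \ add) ∪ pre:
  G ∩ del = {}  (empty — regression defined)
  G \ add = {pkg_at(p2,portB), pkg_at(p5,portB)} \ {pkg_at(p2,portB)} = {pkg_at(p5,portB)}
  ∪ pre   = {pkg_at(p5,portB)} ∪ {in(p2,t2), truck_at(t2,portB)}
          = {in(p2,t2), pkg_at(p5,portB), truck_at(t2,portB)}

== RESULT ==
["in(p2,t2)", "pkg_at(p5,portB)", "truck_at(t2,portB)"]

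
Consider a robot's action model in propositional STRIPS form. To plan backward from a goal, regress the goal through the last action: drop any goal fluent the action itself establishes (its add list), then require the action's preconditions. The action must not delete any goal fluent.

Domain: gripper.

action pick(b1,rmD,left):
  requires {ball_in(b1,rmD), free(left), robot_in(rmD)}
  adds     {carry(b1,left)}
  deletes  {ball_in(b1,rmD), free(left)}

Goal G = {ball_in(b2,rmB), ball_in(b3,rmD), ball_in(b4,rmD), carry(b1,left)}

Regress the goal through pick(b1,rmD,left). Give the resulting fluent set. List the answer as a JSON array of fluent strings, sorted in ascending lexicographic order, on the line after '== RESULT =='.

Regress:
  G ∩ del = {}  (empty — regression defined)
  G \ add = {ball_in(b2,rmB), ball_in(b3,rmD), ball_in(b4,rmD), carry(b1,left)} \ {carry(b1,left)} = {ball_in(b2,rmB), ball_in(b3,rmD), ball_in(b4,rmD)}
  ∪ pre   = {ball_in(b2,rmB), ball_in(b3,rmD), ball_in(b4,rmD)} ∪ {ball_in(b1,rmD), free(left), robot_in(rmD)}
          = {ball_in(b1,rmD), ball_in(b2,rmB), ball_in(b3,rmD), ball_in(b4,rmD), free(left), robot_in(rmD)}

== RESULT ==
["ball_in(b1,rmD)", "ball_in(b2,rmB)", "ball_in(b3,rmD)", "ball_in(b4,rmD)", "free(left)", "robot_in(rmD)"]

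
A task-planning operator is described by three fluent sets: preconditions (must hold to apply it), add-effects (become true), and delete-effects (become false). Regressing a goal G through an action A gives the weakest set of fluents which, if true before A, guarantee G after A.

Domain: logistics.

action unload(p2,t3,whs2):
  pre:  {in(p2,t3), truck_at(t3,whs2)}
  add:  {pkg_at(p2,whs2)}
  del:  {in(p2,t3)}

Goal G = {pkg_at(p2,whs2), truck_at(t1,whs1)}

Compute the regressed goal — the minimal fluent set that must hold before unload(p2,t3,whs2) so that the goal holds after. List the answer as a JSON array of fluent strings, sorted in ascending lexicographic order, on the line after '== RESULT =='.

Regress:
  G ∩ del = {}  (empty — regression defined)
  G \ add = {pkg_at(p2,whs2), truck_at(t1,whs1)} \ {pkg_at(p2,whs2)} = {truck_at(t1,whs1)}
  ∪ pre   = {truck_at(t1,whs1)} ∪ {in(p2,t3), truck_at(t3,whs2)}
          = {in(p2,t3), truck_at(t1,whs1), truck_at(t3,whs2)}

== RESULT ==
["in(p2,t3)", "truck_at(t1,whs1)", "truck_at(t3,whs2)"]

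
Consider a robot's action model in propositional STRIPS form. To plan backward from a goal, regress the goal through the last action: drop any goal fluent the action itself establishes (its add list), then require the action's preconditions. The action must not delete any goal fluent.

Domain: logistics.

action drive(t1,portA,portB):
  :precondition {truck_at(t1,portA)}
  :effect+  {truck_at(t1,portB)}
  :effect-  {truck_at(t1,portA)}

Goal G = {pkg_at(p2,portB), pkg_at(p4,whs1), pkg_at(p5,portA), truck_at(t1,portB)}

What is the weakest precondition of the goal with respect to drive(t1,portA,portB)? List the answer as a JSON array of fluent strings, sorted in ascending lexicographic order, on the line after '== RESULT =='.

Regress:
  G ∩ del = {}  (empty — regression defined)
  G \ add = {pkg_at(p2,portB), pkg_at(p4,whs1), pkg_at(p5,portA), truck_at(t1,portB)} \ {truck_at(t1,portB)} = {pkg_at(p2,portB), pkg_at(p4,whs1), pkg_at(p5,portA)}
  ∪ pre   = {pkg_at(p2,portB), pkg_at(p4,whs1), pkg_at(p5,portA)} ∪ {truck_at(t1,portA)}
          = {pkg_at(p2,portB), pkg_at(p4,whs1), pkg_at(p5,portA), truck_at(t1,portA)}

== RESULT ==
["pkg_at(p2,portB)", "pkg_at(p4,whs1)", "pkg_at(p5,portA)", "truck_at(t1,portA)"]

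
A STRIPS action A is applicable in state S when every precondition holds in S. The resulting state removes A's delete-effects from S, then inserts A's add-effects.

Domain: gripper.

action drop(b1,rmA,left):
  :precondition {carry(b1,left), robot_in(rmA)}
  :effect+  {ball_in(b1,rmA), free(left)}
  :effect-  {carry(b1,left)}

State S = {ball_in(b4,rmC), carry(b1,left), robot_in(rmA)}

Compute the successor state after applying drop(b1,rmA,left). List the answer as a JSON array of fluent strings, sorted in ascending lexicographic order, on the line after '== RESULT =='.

Compute (S \ del) ∪ add:
  pre ⊆ S: {carry(b1,left), robot_in(rmA)} ⊆ S  — applicable
  S \ del = {ball_in(b4,rmC), robot_in(rmA)}
  ∪ add   = {ball_in(b1,rmA), ball_in(b4,rmC), free(left), robot_in(rmA)}

== RESULT ==
["ball_in(b1,rmA)", "ball_in(b4,rmC)", "free(left)", "robot_in(rmA)"]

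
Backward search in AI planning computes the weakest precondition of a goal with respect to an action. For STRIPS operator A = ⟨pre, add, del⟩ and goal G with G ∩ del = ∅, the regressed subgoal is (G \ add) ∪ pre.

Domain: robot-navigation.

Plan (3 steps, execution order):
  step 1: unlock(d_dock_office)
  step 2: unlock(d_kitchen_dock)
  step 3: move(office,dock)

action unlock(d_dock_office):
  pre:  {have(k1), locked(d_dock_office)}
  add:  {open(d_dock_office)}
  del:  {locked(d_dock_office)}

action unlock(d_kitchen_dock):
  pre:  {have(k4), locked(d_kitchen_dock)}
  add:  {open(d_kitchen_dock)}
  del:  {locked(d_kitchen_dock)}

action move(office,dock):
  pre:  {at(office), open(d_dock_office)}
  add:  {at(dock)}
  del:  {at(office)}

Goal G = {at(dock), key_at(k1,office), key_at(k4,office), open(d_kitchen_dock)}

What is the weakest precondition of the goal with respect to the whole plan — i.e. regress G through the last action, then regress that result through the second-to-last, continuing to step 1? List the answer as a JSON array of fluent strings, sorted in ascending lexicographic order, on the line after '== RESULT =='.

Regress step by step:
  through step 3 (move(office,dock)): drop {at(dock)}, keep {key_at(k1,office), key_at(k4,office), open(d_kitchen_dock)}, require {at(office), open(d_dock_office)}
    → {at(office), key_at(k1,office), key_at(k4,office), open(d_dock_office), open(d_kitchen_dock)}
  through step 2 (unlock(d_kitchen_dock)): drop {open(d_kitchen_dock)}, keep {at(office), key_at(k1,office), key_at(k4,office), open(d_dock_office)}, require {have(k4), locked(d_kitchen_dock)}
    → {at(office), have(k4), key_at(k1,office), key_at(k4,office), locked(d_kitchen_dock), open(d_dock_office)}
  through step 1 (unlock(d_dock_office)): drop {open(d_dock_office)}, keep {at(office), have(k4), key_at(k1,office), key_at(k4,office), locked(d_kitchen_dock)}, require {have(k1), locked(d_dock_office)}
    → {at(office), have(k1), have(k4), key_at(k1,office), key_at(k4,office), locked(d_dock_office), locked(d_kitchen_dock)}

== RESULT ==
["at(office)", "have(k1)", "have(k4)", "key_at(k1,office)", "key_at(k4,office)", "locked(d_dock_office)", "locked(d_kitchen_dock)"]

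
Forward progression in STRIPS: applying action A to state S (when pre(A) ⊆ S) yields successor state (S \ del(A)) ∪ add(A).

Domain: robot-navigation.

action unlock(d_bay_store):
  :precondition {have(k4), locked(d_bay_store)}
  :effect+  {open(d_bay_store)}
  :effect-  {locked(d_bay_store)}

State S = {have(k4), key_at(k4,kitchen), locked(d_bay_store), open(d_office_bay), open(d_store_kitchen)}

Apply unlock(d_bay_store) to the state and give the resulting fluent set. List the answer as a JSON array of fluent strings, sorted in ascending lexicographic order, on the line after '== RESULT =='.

Progress:
  pre ⊆ S: {have(k4), locked(d_bay_store)} ⊆ S  — applicable
  S \ del = {have(k4), key_at(k4,kitchen), open(d_office_bay), open(d_store_kitchen)}
  ∪ add   = {have(k4), key_at(k4,kitchen), open(d_bay_store), open(d_office_bay), open(d_store_kitchen)}

== RESULT ==
["have(k4)", "key_at(k4,kitchen)", "open(d_bay_store)", "open(d_office_bay)", "open(d_store_kitchen)"]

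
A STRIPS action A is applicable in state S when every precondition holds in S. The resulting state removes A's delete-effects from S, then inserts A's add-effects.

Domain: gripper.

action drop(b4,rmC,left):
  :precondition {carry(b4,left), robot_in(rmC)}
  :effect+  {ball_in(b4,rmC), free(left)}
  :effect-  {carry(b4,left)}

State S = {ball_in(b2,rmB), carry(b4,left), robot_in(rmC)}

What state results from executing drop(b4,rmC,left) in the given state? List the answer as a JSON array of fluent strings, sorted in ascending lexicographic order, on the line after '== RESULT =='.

Compute (S \ del) ∪ add:
  pre ⊆ S: {carry(b4,left), robot_in(rmC)} ⊆ S  — applicable
  S \ del = {ball_in(b2,rmB), robot_in(rmC)}
  ∪ add   = {ball_in(b2,rmB), ball_in(b4,rmC), free(left), robot_in(rmC)}

== RESULT ==
["ball_in(b2,rmB)", "ball_in(b4,rmC)", "free(left)", "robot_in(rmC)"]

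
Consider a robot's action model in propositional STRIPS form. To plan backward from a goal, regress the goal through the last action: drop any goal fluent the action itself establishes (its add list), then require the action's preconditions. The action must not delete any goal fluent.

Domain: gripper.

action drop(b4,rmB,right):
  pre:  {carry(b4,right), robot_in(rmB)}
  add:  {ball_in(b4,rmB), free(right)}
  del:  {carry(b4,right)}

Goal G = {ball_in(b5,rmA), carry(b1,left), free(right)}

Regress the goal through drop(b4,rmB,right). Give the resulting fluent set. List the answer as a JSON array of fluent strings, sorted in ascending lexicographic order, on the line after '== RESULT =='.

Regress:
  G ∩ del = {}  (empty — regression defined)
  G \ add = {ball_in(b5,rmA), carry(b1,left), free(right)} \ {ball_in(b4,rmB), free(right)} = {ball_in(b5,rmA), carry(b1,left)}
  ∪ pre   = {ball_in(b5,rmA), carry(b1,left)} ∪ {carry(b4,right), robot_in(rmB)}
          = {ball_in(b5,rmA), carry(b1,left), carry(b4,right), robot_in(rmB)}

== RESULT ==
["ball_in(b5,rmA)", "carry(b1,left)", "carry(b4,right)", "robot_in(rmB)"]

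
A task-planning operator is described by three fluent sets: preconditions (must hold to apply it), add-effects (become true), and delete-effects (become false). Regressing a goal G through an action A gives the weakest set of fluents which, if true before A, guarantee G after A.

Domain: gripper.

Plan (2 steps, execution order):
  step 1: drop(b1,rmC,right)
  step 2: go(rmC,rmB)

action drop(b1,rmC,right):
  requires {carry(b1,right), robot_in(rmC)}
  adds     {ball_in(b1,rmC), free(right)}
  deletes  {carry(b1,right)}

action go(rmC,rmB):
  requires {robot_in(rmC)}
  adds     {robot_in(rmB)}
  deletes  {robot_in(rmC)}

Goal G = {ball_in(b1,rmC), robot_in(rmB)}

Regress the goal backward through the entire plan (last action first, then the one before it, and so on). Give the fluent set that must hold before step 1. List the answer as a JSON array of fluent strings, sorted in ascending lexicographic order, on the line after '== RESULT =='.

Regress step by step:
  through step 2 (go(rmC,rmB)): drop {robot_in(rmB)}, keep {ball_in(b1,rmC)}, require {robot_in(rmC)}
    → {ball_in(b1,rmC), robot_in(rmC)}
  through step 1 (drop(b1,rmC,right)): drop {ball_in(b1,rmC)}, keep {robot_in(rmC)}, require {carry(b1,right), robot_in(rmC)}
    → {carry(b1,right), robot_in(rmC)}

== RESULT ==
["carry(b1,right)", "robot_in(rmC)"]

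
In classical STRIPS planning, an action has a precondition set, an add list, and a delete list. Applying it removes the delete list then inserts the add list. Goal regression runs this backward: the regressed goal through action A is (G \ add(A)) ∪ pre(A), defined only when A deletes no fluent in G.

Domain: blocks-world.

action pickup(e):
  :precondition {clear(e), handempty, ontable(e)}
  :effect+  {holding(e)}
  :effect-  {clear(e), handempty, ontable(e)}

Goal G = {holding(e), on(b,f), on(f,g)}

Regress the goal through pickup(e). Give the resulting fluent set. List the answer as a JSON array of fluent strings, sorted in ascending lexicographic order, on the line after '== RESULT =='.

Compute (G \ add) ∪ pre:
  G ∩ del = {}  (empty — regression defined)
  G \ add = {holding(e), on(b,f), on(f,g)} \ {holding(e)} = {on(b,f), on(f,g)}
  ∪ pre   = {on(b,f), on(f,g)} ∪ {clear(e), handempty, ontable(e)}
          = {clear(e), handempty, on(b,f), on(f,g), ontable(e)}

== RESULT ==
["clear(e)", "handempty", "on(b,f)", "on(f,g)", "ontable(e)"]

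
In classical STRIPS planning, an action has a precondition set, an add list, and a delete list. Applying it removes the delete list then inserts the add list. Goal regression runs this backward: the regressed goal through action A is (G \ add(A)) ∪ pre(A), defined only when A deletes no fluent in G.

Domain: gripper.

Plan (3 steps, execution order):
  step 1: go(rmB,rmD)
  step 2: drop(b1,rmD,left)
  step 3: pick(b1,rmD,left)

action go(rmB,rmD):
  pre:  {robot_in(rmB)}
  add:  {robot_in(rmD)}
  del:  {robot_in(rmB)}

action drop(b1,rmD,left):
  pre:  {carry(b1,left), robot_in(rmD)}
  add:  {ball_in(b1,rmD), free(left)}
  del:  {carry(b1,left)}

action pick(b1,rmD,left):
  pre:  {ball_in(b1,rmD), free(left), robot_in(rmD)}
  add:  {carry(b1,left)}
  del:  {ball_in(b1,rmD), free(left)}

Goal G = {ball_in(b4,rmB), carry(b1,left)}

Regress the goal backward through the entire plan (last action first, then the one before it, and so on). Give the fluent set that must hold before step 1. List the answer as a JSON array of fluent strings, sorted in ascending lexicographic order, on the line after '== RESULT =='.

Work backward from the goal:
  through step 3 (pick(b1,rmD,left)): drop {carry(b1,left)}, keep {ball_in(b4,rmB)}, require {ball_in(b1,rmD), free(left), robot_in(rmD)}
    → {ball_in(b1,rmD), ball_in(b4,rmB), free(left), robot_in(rmD)}
  through step 2 (drop(b1,rmD,left)): drop {ball_in(b1,rmD), free(left)}, keep {ball_in(b4,rmB), robot_in(rmD)}, require {carry(b1,left), robot_in(rmD)}
    → {ball_in(b4,rmB), carry(b1,left), robot_in(rmD)}
  through step 1 (go(rmB,rmD)): drop {robot_in(rmD)}, keep {ball_in(b4,rmB), carry(b1,left)}, require {robot_in(rmB)}
    → {ball_in(b4,rmB), carry(b1,left), robot_in(rmB)}

== RESULT ==
["ball_in(b4,rmB)", "carry(b1,left)", "robot_in(rmB)"]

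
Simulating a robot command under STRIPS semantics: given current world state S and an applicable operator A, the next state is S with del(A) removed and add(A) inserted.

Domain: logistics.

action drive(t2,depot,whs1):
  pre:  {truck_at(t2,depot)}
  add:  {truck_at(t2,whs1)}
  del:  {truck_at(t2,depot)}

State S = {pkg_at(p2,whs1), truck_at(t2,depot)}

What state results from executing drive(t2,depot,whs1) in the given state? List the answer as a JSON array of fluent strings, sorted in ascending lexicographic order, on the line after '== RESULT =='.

Compute (S \ del) ∪ add:
  pre ⊆ S: {truck_at(t2,depot)} ⊆ S  — applicable
  S \ del = {pkg_at(p2,whs1)}
  ∪ add   = {pkg_at(p2,whs1), truck_at(t2,whs1)}

== RESULT ==
["pkg_at(p2,whs1)", "truck_at(t2,whs1)"]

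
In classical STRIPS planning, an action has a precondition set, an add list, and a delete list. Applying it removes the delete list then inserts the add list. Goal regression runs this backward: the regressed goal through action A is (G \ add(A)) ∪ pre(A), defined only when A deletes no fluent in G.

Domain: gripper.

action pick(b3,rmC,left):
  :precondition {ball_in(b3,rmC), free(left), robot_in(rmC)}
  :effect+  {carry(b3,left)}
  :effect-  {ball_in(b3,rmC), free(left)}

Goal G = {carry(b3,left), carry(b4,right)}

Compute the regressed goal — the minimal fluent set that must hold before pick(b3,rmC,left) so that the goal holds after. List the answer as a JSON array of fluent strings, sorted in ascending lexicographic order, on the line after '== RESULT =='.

Compute (G \ add) ∪ pre:
  G ∩ del = {}  (empty — regression defined)
  G \ add = {carry(b3,left), carry(b4,right)} \ {carry(b3,left)} = {carry(b4,right)}
  ∪ pre   = {carry(b4,right)} ∪ {ball_in(b3,rmC), free(left), robot_in(rmC)}
          = {ball_in(b3,rmC), carry(b4,right), free(left), robot_in(rmC)}

== RESULT ==
["ball_in(b3,rmC)", "carry(b4,right)", "free(left)", "robot_in(rmC)"]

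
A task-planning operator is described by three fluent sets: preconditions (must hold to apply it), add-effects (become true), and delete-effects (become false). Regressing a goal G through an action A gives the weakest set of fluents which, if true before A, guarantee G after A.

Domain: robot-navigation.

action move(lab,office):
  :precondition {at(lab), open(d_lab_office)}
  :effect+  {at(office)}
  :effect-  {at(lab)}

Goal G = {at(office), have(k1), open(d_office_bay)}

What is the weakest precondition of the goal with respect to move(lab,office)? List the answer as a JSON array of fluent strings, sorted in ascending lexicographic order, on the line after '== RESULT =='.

Regress:
  G ∩ del = {}  (empty — regression defined)
  G \ add = {at(office), have(k1), open(d_office_bay)} \ {at(office)} = {have(k1), open(d_office_bay)}
  ∪ pre   = {have(k1), open(d_office_bay)} ∪ {at(lab), open(d_lab_office)}
          = {at(lab), have(k1), open(d_lab_office), open(d_office_bay)}

== RESULT ==
["at(lab)", "have(k1)", "open(d_lab_office)", "open(d_office_bay)"]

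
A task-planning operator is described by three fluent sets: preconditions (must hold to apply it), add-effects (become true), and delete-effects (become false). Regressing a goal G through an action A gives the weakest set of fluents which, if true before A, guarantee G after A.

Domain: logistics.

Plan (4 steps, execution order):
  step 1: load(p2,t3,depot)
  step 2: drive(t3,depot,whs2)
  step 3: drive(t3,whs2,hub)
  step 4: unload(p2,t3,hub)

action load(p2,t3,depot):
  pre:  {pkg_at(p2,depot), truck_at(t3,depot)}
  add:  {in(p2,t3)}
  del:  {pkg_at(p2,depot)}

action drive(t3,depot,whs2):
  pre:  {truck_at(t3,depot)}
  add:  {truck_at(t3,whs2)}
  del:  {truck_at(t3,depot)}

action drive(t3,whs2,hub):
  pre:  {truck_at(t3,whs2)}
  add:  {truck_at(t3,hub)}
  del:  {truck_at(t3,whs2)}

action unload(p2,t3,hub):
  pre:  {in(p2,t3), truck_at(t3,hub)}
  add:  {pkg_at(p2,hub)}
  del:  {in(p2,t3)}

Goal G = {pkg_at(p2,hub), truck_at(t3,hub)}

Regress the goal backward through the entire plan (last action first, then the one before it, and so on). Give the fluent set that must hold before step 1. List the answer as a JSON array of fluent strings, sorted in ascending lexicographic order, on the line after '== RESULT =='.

Work backward from the goal:
  through step 4 (unload(p2,t3,hub)): drop {pkg_at(p2,hub)}, keep {truck_at(t3,hub)}, require {in(p2,t3), truck_at(t3,hub)}
    → {in(p2,t3), truck_at(t3,hub)}
  through step 3 (drive(t3,whs2,hub)): drop {truck_at(t3,hub)}, keep {in(p2,t3)}, require {truck_at(t3,whs2)}
    → {in(p2,t3), truck_at(t3,whs2)}
  through step 2 (drive(t3,depot,whs2)): drop {truck_at(t3,whs2)}, keep {in(p2,t3)}, require {truck_at(t3,depot)}
    → {in(p2,t3), truck_at(t3,depot)}
  through step 1 (load(p2,t3,depot)): drop {in(p2,t3)}, keep {truck_at(t3,depot)}, require {pkg_at(p2,depot), truck_at(t3,depot)}
    → {pkg_at(p2,depot), truck_at(t3,depot)}

== RESULT ==
["pkg_at(p2,depot)", "truck_at(t3,depot)"]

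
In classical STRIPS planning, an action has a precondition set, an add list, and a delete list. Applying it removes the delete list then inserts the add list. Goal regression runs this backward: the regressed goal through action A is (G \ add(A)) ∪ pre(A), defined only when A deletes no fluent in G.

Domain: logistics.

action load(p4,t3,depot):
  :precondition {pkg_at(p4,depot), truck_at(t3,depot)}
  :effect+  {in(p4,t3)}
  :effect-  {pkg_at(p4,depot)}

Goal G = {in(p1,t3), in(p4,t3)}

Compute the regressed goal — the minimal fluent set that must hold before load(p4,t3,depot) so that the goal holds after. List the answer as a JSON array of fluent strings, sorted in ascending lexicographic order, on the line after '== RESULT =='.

Regress:
  G ∩ del = {}  (empty — regression defined)
  G \ add = {in(p1,t3), in(p4,t3)} \ {in(p4,t3)} = {in(p1,t3)}
  ∪ pre   = {in(p1,t3)} ∪ {pkg_at(p4,depot), truck_at(t3,depot)}
          = {in(p1,t3), pkg_at(p4,depot), truck_at(t3,depot)}

== RESULT ==
["in(p1,t3)", "pkg_at(p4,depot)", "truck_at(t3,depot)"]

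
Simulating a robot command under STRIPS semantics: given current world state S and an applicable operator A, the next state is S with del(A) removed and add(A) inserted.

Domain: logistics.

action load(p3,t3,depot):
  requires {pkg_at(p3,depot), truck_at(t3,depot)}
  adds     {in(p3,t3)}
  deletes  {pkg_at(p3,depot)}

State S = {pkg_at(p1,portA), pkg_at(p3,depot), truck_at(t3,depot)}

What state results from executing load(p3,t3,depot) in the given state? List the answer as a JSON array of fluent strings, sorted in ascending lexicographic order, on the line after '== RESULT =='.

Compute (S \ del) ∪ add:
  pre ⊆ S: {pkg_at(p3,depot), truck_at(t3,depot)} ⊆ S  — applicable
  S \ del = {pkg_at(p1,portA), truck_at(t3,depot)}
  ∪ add   = {in(p3,t3), pkg_at(p1,portA), truck_at(t3,depot)}

== RESULT ==
["in(p3,t3)", "pkg_at(p1,portA)", "truck_at(t3,depot)"]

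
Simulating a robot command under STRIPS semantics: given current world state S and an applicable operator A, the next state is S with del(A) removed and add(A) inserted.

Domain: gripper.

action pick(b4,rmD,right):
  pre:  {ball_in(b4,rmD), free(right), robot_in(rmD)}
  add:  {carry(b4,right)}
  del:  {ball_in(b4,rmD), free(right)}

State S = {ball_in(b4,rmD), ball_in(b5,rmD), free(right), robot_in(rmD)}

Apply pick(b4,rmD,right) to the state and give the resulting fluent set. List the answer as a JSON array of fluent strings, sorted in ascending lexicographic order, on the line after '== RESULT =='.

Compute (S \ del) ∪ add:
  pre ⊆ S: {ball_in(b4,rmD), free(right), robot_in(rmD)} ⊆ S  — applicable
  S \ del = {ball_in(b5,rmD), robot_in(rmD)}
  ∪ add   = {ball_in(b5,rmD), carry(b4,right), robot_in(rmD)}

== RESULT ==
["ball_in(b5,rmD)", "carry(b4,right)", "robot_in(rmD)"]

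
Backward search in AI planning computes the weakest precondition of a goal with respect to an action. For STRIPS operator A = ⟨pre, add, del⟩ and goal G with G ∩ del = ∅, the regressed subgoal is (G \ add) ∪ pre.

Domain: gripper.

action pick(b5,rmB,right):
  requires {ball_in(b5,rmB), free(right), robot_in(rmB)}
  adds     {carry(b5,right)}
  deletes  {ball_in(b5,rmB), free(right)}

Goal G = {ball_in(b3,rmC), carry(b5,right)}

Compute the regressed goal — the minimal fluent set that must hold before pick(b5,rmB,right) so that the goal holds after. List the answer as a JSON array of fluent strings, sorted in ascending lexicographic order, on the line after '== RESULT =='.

Regress:
  G ∩ del = {}  (empty — regression defined)
  G \ add = {ball_in(b3,rmC), carry(b5,right)} \ {carry(b5,right)} = {ball_in(b3,rmC)}
  ∪ pre   = {ball_in(b3,rmC)} ∪ {ball_in(b5,rmB), free(right), robot_in(rmB)}
          = {ball_in(b3,rmC), ball_in(b5,rmB), free(right), robot_in(rmB)}

== RESULT ==
["ball_in(b3,rmC)", "ball_in(b5,rmB)", "free(right)", "robot_in(rmB)"]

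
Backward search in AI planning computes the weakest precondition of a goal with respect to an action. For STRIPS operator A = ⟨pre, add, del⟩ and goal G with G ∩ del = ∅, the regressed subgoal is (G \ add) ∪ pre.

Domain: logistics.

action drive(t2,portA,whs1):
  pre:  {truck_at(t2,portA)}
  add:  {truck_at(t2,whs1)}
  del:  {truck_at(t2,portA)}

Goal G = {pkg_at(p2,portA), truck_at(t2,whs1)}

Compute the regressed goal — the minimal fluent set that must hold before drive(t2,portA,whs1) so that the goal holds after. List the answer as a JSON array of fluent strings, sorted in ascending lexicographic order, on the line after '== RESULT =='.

Compute (G \ add) ∪ pre:
  G ∩ del = {}  (empty — regression defined)
  G \ add = {pkg_at(p2,portA), truck_at(t2,whs1)} \ {truck_at(t2,whs1)} = {pkg_at(p2,portA)}
  ∪ pre   = {pkg_at(p2,portA)} ∪ {truck_at(t2,portA)}
          = {pkg_at(p2,portA), truck_at(t2,portA)}

== RESULT ==
["pkg_at(p2,portA)", "truck_at(t2,portA)"]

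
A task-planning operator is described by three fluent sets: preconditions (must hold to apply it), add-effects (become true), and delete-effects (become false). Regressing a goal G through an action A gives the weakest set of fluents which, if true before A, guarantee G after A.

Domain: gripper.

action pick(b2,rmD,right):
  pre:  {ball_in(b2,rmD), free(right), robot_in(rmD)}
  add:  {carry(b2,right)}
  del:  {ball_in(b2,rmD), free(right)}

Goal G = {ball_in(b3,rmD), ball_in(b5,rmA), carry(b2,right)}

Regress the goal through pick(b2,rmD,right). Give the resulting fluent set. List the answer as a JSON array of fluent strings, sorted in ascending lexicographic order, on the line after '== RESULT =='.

Regress:
  G ∩ del = {}  (empty — regression defined)
  G \ add = {ball_in(b3,rmD), ball_in(b5,rmA), carry(b2,right)} \ {carry(b2,right)} = {ball_in(b3,rmD), ball_in(b5,rmA)}
  ∪ pre   = {ball_in(b3,rmD), ball_in(b5,rmA)} ∪ {ball_in(b2,rmD), free(right), robot_in(rmD)}
          = {ball_in(b2,rmD), ball_in(b3,rmD), ball_in(b5,rmA), free(right), robot_in(rmD)}

== RESULT ==
["ball_in(b2,rmD)", "ball_in(b3,rmD)", "ball_in(b5,rmA)", "free(right)", "robot_in(rmD)"]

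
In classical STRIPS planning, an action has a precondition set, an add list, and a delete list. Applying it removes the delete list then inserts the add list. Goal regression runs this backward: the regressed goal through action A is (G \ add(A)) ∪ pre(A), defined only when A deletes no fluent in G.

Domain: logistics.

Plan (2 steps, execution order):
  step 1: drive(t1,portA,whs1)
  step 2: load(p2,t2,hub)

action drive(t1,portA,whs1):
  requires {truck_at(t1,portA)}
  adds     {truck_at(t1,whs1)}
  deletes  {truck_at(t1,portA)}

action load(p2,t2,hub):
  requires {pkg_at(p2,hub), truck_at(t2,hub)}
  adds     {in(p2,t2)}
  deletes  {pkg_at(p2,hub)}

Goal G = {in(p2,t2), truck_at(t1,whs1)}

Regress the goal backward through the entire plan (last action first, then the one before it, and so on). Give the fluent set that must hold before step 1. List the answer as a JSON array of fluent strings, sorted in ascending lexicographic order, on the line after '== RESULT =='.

Work backward from the goal:
  through step 2 (load(p2,t2,hub)): drop {in(p2,t2)}, keep {truck_at(t1,whs1)}, require {pkg_at(p2,hub), truck_at(t2,hub)}
    → {pkg_at(p2,hub), truck_at(t1,whs1), truck_at(t2,hub)}
  through step 1 (drive(t1,portA,whs1)): drop {truck_at(t1,whs1)}, keep {pkg_at(p2,hub), truck_at(t2,hub)}, require {truck_at(t1,portA)}
    → {pkg_at(p2,hub), truck_at(t1,portA), truck_at(t2,hub)}

== RESULT ==
["pkg_at(p2,hub)", "truck_at(t1,portA)", "truck_at(t2,hub)"]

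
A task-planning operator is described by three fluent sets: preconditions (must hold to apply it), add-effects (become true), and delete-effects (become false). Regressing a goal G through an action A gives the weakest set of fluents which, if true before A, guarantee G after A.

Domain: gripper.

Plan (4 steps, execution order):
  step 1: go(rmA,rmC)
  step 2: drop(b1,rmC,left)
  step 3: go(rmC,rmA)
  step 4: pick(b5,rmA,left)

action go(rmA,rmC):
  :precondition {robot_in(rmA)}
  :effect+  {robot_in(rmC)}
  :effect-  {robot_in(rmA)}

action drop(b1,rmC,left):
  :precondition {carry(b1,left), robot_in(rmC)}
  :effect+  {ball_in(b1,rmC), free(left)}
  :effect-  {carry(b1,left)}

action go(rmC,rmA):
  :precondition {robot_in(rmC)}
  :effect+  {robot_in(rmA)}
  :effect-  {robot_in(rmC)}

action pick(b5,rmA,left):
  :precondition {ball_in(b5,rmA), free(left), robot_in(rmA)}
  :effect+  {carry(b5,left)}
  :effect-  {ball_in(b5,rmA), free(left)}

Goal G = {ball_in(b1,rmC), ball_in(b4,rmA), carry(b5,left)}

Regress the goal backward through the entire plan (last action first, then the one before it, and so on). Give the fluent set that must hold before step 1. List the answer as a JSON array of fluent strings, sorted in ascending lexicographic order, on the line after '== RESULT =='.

Regress step by step:
  through step 4 (pick(b5,rmA,left)): drop {carry(b5,left)}, keep {ball_in(b1,rmC), ball_in(b4,rmA)}, require {ball_in(b5,rmA), free(left), robot_in(rmA)}
    → {ball_in(b1,rmC), ball_in(b4,rmA), ball_in(b5,rmA), free(left), robot_in(rmA)}
  through step 3 (go(rmC,rmA)): drop {robot_in(rmA)}, keep {ball_in(b1,rmC), ball_in(b4,rmA), ball_in(b5,rmA), free(left)}, require {robot_in(rmC)}
    → {ball_in(b1,rmC), ball_in(b4,rmA), ball_in(b5,rmA), free(left), robot_in(rmC)}
  through step 2 (drop(b1,rmC,left)): drop {ball_in(b1,rmC), free(left)}, keep {ball_in(b4,rmA), ball_in(b5,rmA), robot_in(rmC)}, require {carry(b1,left), robot_in(rmC)}
    → {ball_in(b4,rmA), ball_in(b5,rmA), carry(b1,left), robot_in(rmC)}
  through step 1 (go(rmA,rmC)): drop {robot_in(rmC)}, keep {ball_in(b4,rmA), ball_in(b5,rmA), carry(b1,left)}, require {robot_in(rmA)}
    → {ball_in(b4,rmA), ball_in(b5,rmA), carry(b1,left), robot_in(rmA)}

== RESULT ==
["ball_in(b4,rmA)", "ball_in(b5,rmA)", "carry(b1,left)", "robot_in(rmA)"]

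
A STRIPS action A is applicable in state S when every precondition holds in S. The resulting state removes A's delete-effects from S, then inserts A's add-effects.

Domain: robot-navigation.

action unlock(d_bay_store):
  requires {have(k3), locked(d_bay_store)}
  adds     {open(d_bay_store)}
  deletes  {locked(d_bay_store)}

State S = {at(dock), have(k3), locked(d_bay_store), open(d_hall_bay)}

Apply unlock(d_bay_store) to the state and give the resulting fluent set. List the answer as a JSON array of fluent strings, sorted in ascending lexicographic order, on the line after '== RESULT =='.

Compute (S \ del) ∪ add:
  pre ⊆ S: {have(k3), locked(d_bay_store)} ⊆ S  — applicable
  S \ del = {at(dock), have(k3), open(d_hall_bay)}
  ∪ add   = {at(dock), have(k3), open(d_bay_store), open(d_hall_bay)}

== RESULT ==
["at(dock)", "have(k3)", "open(d_bay_store)", "open(d_hall_bay)"]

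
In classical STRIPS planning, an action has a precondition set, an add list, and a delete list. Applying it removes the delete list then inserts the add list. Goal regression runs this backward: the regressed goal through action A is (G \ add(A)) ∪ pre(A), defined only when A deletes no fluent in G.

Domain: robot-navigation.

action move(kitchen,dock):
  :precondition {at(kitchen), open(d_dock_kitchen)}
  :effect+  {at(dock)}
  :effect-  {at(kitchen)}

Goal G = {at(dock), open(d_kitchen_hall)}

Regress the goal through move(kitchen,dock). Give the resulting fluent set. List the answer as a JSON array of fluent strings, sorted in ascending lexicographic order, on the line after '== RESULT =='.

Compute (G \ add) ∪ pre:
  G ∩ del = {}  (empty — regression defined)
  G \ add = {at(dock), open(d_kitchen_hall)} \ {at(dock)} = {open(d_kitchen_hall)}
  ∪ pre   = {open(d_kitchen_hall)} ∪ {at(kitchen), open(d_dock_kitchen)}
          = {at(kitchen), open(d_dock_kitchen), open(d_kitchen_hall)}

== RESULT ==
["at(kitchen)", "open(d_dock_kitchen)", "open(d_kitchen_hall)"]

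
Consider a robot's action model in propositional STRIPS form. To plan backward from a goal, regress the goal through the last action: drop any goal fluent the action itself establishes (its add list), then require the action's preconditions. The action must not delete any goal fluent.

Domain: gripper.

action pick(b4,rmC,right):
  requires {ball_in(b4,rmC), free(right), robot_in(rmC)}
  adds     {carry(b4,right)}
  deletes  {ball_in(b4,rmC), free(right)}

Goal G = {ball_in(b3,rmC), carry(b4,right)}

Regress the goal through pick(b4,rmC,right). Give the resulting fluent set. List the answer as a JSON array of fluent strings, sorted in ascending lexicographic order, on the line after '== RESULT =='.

Compute (G \ add) ∪ pre:
  G ∩ del = {}  (empty — regression defined)
  G \ add = {ball_in(b3,rmC), carry(b4,right)} \ {carry(b4,right)} = {ball_in(b3,rmC)}
  ∪ pre   = {ball_in(b3,rmC)} ∪ {ball_in(b4,rmC), free(right), robot_in(rmC)}
          = {ball_in(b3,rmC), ball_in(b4,rmC), free(right), robot_in(rmC)}

== RESULT ==
["ball_in(b3,rmC)", "ball_in(b4,rmC)", "free(right)", "robot_in(rmC)"]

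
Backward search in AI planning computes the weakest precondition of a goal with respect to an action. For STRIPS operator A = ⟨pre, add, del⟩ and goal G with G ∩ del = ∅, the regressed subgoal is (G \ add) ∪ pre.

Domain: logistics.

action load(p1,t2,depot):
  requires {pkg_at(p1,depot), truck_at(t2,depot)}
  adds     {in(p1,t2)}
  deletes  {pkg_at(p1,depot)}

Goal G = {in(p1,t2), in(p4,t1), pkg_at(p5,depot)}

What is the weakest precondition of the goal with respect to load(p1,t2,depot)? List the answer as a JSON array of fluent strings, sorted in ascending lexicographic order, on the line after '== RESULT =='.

Regress:
  G ∩ del = {}  (empty — regression defined)
  G \ add = {in(p1,t2), in(p4,t1), pkg_at(p5,depot)} \ {in(p1,t2)} = {in(p4,t1), pkg_at(p5,depot)}
  ∪ pre   = {in(p4,t1), pkg_at(p5,depot)} ∪ {pkg_at(p1,depot), truck_at(t2,depot)}
          = {in(p4,t1), pkg_at(p1,depot), pkg_at(p5,depot), truck_at(t2,depot)}

== RESULT ==
["in(p4,t1)", "pkg_at(p1,depot)", "pkg_at(p5,depot)", "truck_at(t2,depot)"]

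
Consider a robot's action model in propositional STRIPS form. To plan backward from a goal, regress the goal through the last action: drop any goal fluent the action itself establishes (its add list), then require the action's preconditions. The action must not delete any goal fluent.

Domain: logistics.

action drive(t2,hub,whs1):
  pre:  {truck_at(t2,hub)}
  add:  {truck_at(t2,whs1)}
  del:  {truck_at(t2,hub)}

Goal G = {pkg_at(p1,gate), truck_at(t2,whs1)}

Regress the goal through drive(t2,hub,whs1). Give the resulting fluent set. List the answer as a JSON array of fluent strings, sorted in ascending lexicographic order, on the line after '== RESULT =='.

Regress:
  G ∩ del = {}  (empty — regression defined)
  G \ add = {pkg_at(p1,gate), truck_at(t2,whs1)} \ {truck_at(t2,whs1)} = {pkg_at(p1,gate)}
  ∪ pre   = {pkg_at(p1,gate)} ∪ {truck_at(t2,hub)}
          = {pkg_at(p1,gate), truck_at(t2,hub)}

== RESULT ==
["pkg_at(p1,gate)", "truck_at(t2,hub)"]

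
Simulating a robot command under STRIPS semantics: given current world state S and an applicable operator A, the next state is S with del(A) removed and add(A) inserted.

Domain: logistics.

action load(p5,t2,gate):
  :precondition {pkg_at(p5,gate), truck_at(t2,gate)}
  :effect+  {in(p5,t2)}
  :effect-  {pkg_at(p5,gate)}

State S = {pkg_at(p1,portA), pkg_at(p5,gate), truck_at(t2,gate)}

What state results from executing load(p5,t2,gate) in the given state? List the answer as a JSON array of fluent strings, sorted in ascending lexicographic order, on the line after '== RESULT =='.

Compute (S \ del) ∪ add:
  pre ⊆ S: {pkg_at(p5,gate), truck_at(t2,gate)} ⊆ S  — applicable
  S \ del = {pkg_at(p1,portA), truck_at(t2,gate)}
  ∪ add   = {in(p5,t2), pkg_at(p1,portA), truck_at(t2,gate)}

== RESULT ==
["in(p5,t2)", "pkg_at(p1,portA)", "truck_at(t2,gate)"]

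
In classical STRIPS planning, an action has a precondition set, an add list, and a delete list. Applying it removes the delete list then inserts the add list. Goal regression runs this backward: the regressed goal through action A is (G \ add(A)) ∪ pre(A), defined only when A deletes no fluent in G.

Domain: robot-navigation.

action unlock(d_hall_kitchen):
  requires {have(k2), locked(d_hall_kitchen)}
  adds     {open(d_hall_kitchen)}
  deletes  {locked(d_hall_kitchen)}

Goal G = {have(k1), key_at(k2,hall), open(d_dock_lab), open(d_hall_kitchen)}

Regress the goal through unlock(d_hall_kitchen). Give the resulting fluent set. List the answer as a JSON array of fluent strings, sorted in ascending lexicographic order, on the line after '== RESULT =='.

Regress:
  G ∩ del = {}  (empty — regression defined)
  G \ add = {have(k1), key_at(k2,hall), open(d_dock_lab), open(d_hall_kitchen)} \ {open(d_hall_kitchen)} = {have(k1), key_at(k2,hall), open(d_dock_lab)}
  ∪ pre   = {have(k1), key_at(k2,hall), open(d_dock_lab)} ∪ {have(k2), locked(d_hall_kitchen)}
          = {have(k1), have(k2), key_at(k2,hall), locked(d_hall_kitchen), open(d_dock_lab)}

== RESULT ==
["have(k1)", "have(k2)", "key_at(k2,hall)", "locked(d_hall_kitchen)", "open(d_dock_lab)"]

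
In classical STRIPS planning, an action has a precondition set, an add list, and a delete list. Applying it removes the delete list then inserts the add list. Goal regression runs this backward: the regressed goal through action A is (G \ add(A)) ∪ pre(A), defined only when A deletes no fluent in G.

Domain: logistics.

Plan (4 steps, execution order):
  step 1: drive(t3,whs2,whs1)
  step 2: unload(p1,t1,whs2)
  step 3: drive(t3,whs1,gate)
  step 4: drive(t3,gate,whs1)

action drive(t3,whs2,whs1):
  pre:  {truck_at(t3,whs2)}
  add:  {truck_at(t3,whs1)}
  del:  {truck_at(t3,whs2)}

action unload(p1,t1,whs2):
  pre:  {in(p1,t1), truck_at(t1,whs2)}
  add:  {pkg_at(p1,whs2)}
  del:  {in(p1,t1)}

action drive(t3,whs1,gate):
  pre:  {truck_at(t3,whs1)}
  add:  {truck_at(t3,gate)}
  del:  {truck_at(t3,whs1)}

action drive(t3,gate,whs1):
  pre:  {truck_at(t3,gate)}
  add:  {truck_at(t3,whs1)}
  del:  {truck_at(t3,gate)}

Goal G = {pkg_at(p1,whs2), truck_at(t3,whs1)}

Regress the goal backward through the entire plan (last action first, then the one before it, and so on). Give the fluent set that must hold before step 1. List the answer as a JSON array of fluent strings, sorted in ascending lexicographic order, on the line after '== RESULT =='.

Regress step by step:
  through step 4 (drive(t3,gate,whs1)): drop {truck_at(t3,whs1)}, keep {pkg_at(p1,whs2)}, require {truck_at(t3,gate)}
    → {pkg_at(p1,whs2), truck_at(t3,gate)}
  through step 3 (drive(t3,whs1,gate)): drop {truck_at(t3,gate)}, keep {pkg_at(p1,whs2)}, require {truck_at(t3,whs1)}
    → {pkg_at(p1,whs2), truck_at(t3,whs1)}
  through step 2 (unload(p1,t1,whs2)): drop {pkg_at(p1,whs2)}, keep {truck_at(t3,whs1)}, require {in(p1,t1), truck_at(t1,whs2)}
    → {in(p1,t1), truck_at(t1,whs2), truck_at(t3,whs1)}
  through step 1 (drive(t3,whs2,whs1)): drop {truck_at(t3,whs1)}, keep {in(p1,t1), truck_at(t1,whs2)}, require {truck_at(t3,whs2)}
    → {in(p1,t1), truck_at(t1,whs2), truck_at(t3,whs2)}

== RESULT ==
["in(p1,t1)", "truck_at(t1,whs2)", "truck_at(t3,whs2)"]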